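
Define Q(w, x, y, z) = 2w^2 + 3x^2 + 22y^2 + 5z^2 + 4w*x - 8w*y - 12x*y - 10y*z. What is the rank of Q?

4

The associated matrix is A = [[2, 2, -4, 0], [2, 3, -6, 0], [-4, -6, 22, -5], [0, 0, -5, 5]].
An LDLᵀ factorisation of A has diagonal entries 2, 1, 10, 5/2.
So there are 4 positive pivots.
The rank is the number of nonzero pivots: 4.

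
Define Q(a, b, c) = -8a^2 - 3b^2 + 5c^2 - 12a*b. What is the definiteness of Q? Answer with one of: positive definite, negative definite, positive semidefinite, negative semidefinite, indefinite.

indefinite

The symmetric matrix is A = [[-8, -6, 0], [-6, -3, 0], [0, 0, 5]].
Congruent diagonalization of A (simultaneous row and column reduction) yields pivots -8, 3/2, 5.
That gives 2 positive, 1 negative pivots.
Hence Q is indefinite.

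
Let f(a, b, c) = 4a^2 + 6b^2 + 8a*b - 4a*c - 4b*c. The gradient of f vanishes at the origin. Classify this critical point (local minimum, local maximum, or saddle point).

The Hessian at the origin is H = [[8, 8, -4], [8, 12, -4], [-4, -4, 0]].
Applying the same elementary operations to the rows and columns of H produces a congruent diagonal matrix with entries 8, 4, -2.
That gives 2 positive, 1 negative pivots.
H is indefinite, so the origin is a saddle point.

saddle point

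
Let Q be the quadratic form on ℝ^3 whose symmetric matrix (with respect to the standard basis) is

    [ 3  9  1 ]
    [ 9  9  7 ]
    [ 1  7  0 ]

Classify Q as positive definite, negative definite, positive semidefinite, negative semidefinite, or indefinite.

Row-reducing A symmetrically gives the diagonal entries 3, -18, 5/9.
Counting signs: 2 positive, 1 negative.
Hence Q is indefinite.

indefinite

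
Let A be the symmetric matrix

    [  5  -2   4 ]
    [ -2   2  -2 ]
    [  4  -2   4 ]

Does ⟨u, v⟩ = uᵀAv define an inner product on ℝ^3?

yes

Leading principal minors: Δ_1 = 5, Δ_2 = 6, Δ_3 = 4.
All leading principal minors are positive, so by Sylvester's criterion Q is positive definite.
⟨·,·⟩ is an inner product exactly when A is positive definite.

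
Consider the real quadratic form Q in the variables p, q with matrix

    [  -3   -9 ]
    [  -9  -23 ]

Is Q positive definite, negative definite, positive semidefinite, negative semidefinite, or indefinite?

indefinite

Congruent diagonalization of A (simultaneous row and column reduction) yields pivots -3, 4.
Counting signs: 1 positive, 1 negative.
Hence Q is indefinite.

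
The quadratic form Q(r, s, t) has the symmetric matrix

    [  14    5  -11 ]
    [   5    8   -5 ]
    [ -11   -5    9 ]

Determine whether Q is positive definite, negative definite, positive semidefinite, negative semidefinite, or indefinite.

Leading principal minors: Δ_1 = 14, Δ_2 = 87, Δ_3 = 15.
All leading principal minors are positive, so by Sylvester's criterion Q is positive definite.

positive definite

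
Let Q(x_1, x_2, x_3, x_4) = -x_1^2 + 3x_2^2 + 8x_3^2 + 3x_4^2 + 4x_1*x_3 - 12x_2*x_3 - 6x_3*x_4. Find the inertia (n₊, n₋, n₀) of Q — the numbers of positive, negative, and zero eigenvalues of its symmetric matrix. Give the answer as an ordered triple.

(2, 2, 0)

The symmetric matrix is A = [[-1, 0, 2, 0], [0, 3, -6, 0], [2, -6, 8, -3], [0, 0, -3, 3]].
By Sylvester's law of inertia any congruent diagonalization of A has 2 positive, 2 negative and 0 zero entries.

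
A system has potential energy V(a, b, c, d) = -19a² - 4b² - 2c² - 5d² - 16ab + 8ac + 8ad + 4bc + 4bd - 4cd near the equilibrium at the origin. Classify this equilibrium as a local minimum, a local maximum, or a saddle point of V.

The Hessian at the origin is H = [[-38, -16, 8, 8], [-16, -8, 4, 4], [8, 4, -4, -4], [8, 4, -4, -10]].
Congruent diagonalization of H (simultaneous row and column reduction) yields pivots -38, -24/19, -2, -6.
So there are 4 negative pivots.
H is negative definite, so the origin is a strict local maximum.

local maximum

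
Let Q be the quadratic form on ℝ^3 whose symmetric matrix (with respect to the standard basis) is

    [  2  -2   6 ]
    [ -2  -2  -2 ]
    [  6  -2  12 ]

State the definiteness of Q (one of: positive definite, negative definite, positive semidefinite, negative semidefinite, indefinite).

Symmetric row and column elimination reduces A to a congruent diagonal form with pivots 2, -4, -2.
So there are 1 positive, 2 negative pivots.
Hence Q is indefinite.

indefinite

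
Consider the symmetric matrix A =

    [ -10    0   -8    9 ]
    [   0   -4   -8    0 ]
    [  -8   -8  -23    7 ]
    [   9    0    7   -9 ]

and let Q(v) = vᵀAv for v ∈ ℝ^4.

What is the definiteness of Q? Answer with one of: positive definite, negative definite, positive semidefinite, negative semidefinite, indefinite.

Leading principal minors: Δ_1 = -10, Δ_2 = 40, Δ_3 = -24, Δ_4 = 20.
The signs alternate starting with Δ_1 < 0, so by Sylvester's criterion Q is negative definite.

negative definite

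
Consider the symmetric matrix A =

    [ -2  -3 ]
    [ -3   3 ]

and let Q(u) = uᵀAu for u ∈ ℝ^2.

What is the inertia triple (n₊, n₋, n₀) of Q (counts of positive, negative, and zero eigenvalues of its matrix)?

(1, 1, 0)

Symmetric row and column elimination reduces A to a congruent diagonal form with pivots -2, 15/2.
That gives 1 positive, 1 negative pivots.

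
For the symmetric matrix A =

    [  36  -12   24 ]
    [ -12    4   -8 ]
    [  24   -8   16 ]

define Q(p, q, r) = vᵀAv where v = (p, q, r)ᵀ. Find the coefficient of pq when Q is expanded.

The coefficient of pq is A[1,2] + A[2,1] = 2·(-12) = -24.

-24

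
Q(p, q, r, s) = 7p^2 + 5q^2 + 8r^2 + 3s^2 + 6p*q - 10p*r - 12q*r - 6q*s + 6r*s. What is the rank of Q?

4

Write A = [[7, 3, -5, 0], [3, 5, -6, -3], [-5, -6, 8, 3], [0, -3, 3, 3]].
An LDLᵀ factorisation of A has diagonal entries 7, 26/7, 11/26, 6/11.
Counting signs: 4 positive.
The rank is the number of nonzero pivots: 4.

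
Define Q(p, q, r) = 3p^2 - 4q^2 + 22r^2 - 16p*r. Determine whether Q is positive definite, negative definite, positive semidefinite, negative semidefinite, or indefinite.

The associated matrix is A = [[3, 0, -8], [0, -4, 0], [-8, 0, 22]].
Applying the same elementary operations to the rows and columns of A produces a congruent diagonal matrix with entries 3, -4, 2/3.
So there are 2 positive, 1 negative pivots.
Hence Q is indefinite.

indefinite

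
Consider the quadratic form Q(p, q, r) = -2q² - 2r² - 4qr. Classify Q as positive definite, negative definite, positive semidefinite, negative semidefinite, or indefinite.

Write A = [[0, 0, 0], [0, -2, -2], [0, -2, -2]].
Congruent diagonalization of A (simultaneous row and column reduction) yields pivots 0, -2, 0.
Counting signs: 1 negative, 2 zero.
Hence Q is negative semidefinite.

negative semidefinite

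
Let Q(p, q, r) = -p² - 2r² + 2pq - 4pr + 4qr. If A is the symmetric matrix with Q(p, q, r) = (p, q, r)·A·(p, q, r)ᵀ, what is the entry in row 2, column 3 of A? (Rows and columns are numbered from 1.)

2

The coefficient of q·r in Q is 4. For a symmetric A this equals A[2,3] + A[3,2] = 2·A[2,3].
So A[2,3] = 4/2 = 2.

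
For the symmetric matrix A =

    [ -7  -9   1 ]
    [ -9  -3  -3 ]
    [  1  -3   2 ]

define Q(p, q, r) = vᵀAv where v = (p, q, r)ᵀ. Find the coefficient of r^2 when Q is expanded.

2

The coefficient of r^2 is the diagonal entry A[3,3] = 2.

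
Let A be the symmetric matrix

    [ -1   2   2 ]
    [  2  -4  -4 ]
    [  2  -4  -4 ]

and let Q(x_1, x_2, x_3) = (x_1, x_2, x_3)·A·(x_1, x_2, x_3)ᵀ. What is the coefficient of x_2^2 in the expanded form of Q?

-4

The coefficient of x_2^2 is the diagonal entry A[2,2] = -4.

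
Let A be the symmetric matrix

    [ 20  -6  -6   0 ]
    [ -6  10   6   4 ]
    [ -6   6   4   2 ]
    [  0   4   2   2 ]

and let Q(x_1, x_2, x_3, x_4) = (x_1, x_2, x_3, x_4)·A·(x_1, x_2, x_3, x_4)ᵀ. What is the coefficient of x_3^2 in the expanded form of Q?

4

The coefficient of x_3^2 is the diagonal entry A[3,3] = 4.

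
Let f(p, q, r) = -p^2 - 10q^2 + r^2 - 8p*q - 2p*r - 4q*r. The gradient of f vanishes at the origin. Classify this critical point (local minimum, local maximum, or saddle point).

The Hessian at the origin is H = [[-2, -8, -2], [-8, -20, -4], [-2, -4, 2]].
Row-reducing H symmetrically gives the diagonal entries -2, 12, 8/3.
Counting signs: 2 positive, 1 negative.
H is indefinite, so the origin is a saddle point.

saddle point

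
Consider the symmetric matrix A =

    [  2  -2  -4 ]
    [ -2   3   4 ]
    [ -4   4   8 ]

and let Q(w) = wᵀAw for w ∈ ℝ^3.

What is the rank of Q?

Congruent diagonalization of A (simultaneous row and column reduction) yields pivots 2, 1, 0.
So there are 2 positive, 1 zero pivots.
The rank is the number of nonzero pivots: 2.

2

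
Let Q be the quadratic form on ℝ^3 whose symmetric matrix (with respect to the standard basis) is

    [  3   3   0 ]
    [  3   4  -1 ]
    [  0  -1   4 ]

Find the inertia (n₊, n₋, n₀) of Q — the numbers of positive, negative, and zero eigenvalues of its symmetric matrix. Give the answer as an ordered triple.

An LDLᵀ factorisation of A has diagonal entries 3, 1, 3.
Counting signs: 3 positive.

(3, 0, 0)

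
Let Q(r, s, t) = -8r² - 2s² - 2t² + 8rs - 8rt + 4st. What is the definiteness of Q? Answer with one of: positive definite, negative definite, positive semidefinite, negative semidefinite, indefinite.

Write A = [[-8, 4, -4], [4, -2, 2], [-4, 2, -2]].
Congruent diagonalization of A (simultaneous row and column reduction) yields pivots -8, 0, 0.
Counting signs: 1 negative, 2 zero.
Hence Q is negative semidefinite.

negative semidefinite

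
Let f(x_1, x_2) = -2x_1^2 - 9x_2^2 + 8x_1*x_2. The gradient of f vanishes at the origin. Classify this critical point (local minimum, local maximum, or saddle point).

The Hessian at the origin is H = [[-4, 8], [8, -18]].
det H = -4·-18 − (8)² = 8 > 0 and H[1,1] = -4 < 0, so H is negative definite.
Therefore the origin is a local maximum.

local maximum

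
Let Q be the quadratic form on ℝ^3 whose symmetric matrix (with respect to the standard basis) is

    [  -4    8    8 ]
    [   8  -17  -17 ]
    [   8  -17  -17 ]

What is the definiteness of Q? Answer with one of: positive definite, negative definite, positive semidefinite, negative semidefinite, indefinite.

negative semidefinite

Applying the same elementary operations to the rows and columns of A produces a congruent diagonal matrix with entries -4, -1, 0.
So there are 2 negative, 1 zero pivots.
Hence Q is negative semidefinite.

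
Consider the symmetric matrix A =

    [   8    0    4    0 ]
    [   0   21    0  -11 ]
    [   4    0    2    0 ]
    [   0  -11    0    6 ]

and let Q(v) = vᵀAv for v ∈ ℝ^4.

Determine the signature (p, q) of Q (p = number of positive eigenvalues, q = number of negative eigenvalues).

Row-reducing A symmetrically gives the diagonal entries 8, 21, 0, 5/21.
Counting signs: 3 positive, 1 zero.

(3, 0)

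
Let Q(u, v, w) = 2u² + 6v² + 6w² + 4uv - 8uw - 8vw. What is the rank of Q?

The associated matrix is A = [[2, 2, -4], [2, 6, -4], [-4, -4, 6]].
Congruent diagonalization of A (simultaneous row and column reduction) yields pivots 2, 4, -2.
Counting signs: 2 positive, 1 negative.
The rank is the number of nonzero pivots: 3.

3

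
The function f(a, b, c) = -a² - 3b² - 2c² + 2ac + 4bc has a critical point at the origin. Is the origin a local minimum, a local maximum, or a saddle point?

saddle point

The Hessian at the origin is H = [[-2, 0, 2], [0, -6, 4], [2, 4, -4]].
An LDLᵀ factorisation of H has diagonal entries -2, -6, 2/3.
Counting signs: 1 positive, 2 negative.
H is indefinite, so the origin is a saddle point.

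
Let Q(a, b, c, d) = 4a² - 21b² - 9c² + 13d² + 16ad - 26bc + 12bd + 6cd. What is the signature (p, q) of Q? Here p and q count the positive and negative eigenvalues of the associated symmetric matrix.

(1, 3)

The associated matrix is A = [[4, 0, 0, 8], [0, -21, -13, 6], [0, -13, -9, 3], [8, 6, 3, 13]].
Symmetric row and column elimination reduces A to a congruent diagonal form with pivots 4, -21, -20/21, -3/4.
So there are 1 positive, 3 negative pivots.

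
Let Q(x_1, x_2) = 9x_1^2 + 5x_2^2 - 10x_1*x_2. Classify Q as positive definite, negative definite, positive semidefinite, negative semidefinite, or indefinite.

Write A = [[9, -5], [-5, 5]].
Symmetric row and column elimination reduces A to a congruent diagonal form with pivots 9, 20/9.
Counting signs: 2 positive.
Hence Q is positive definite.

positive definite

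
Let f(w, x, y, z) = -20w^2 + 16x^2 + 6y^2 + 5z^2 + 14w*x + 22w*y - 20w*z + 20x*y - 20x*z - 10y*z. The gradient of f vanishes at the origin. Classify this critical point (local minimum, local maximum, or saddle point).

The Hessian at the origin is H = [[-40, 14, 22, -20], [14, 32, 20, -20], [22, 20, 12, -10], [-20, -20, -10, 10]].
Symmetric row and column elimination reduces H to a congruent diagonal form with pivots -40, 369/10, 1220/369, 5/61.
So there are 3 positive, 1 negative pivots.
H is indefinite, so the origin is a saddle point.

saddle point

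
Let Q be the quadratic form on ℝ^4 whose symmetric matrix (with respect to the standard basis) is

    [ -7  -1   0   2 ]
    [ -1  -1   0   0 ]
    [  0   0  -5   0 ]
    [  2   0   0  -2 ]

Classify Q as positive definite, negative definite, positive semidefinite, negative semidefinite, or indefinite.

negative definite

Applying the same elementary operations to the rows and columns of A produces a congruent diagonal matrix with entries -7, -6/7, -5, -4/3.
So there are 4 negative pivots.
Hence Q is negative definite.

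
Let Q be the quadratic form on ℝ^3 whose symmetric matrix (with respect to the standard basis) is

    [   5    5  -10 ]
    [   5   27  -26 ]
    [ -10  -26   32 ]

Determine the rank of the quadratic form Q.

Congruent diagonalization of A (simultaneous row and column reduction) yields pivots 5, 22, 4/11.
That gives 3 positive pivots.
The rank is the number of nonzero pivots: 3.

3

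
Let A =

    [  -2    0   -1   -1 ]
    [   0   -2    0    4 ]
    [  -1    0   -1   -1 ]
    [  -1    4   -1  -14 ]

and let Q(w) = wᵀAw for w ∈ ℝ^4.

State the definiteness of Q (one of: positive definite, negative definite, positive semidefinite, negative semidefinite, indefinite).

Leading principal minors: Δ_1 = -2, Δ_2 = 4, Δ_3 = -2, Δ_4 = 10.
The signs alternate starting with Δ_1 < 0, so by Sylvester's criterion Q is negative definite.

negative definite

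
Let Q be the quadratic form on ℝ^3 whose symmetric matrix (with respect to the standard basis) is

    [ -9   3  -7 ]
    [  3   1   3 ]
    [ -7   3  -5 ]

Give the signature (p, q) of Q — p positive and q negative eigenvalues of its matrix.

(2, 1)

Symmetric row and column elimination reduces A to a congruent diagonal form with pivots -9, 2, 2/9.
Counting signs: 2 positive, 1 negative.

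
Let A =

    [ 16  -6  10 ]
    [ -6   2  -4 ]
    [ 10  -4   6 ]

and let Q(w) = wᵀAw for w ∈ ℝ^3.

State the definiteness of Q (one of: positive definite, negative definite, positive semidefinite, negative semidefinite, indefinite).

Applying the same elementary operations to the rows and columns of A produces a congruent diagonal matrix with entries 16, -1/4, 0.
That gives 1 positive, 1 negative, 1 zero pivots.
Hence Q is indefinite.

indefinite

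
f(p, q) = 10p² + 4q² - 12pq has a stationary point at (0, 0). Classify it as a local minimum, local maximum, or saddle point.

local minimum

The Hessian at the origin is H = [[20, -12], [-12, 8]].
det H = 20·8 − (-12)² = 16 > 0 and H[1,1] = 20 > 0, so H is positive definite.
Therefore the origin is a local minimum.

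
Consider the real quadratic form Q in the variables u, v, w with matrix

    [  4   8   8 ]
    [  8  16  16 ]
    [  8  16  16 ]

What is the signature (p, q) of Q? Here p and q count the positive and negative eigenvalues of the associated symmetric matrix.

Congruent diagonalization of A (simultaneous row and column reduction) yields pivots 4, 0, 0.
Counting signs: 1 positive, 2 zero.

(1, 0)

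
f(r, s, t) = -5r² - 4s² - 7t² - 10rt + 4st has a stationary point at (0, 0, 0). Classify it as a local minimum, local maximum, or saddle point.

The Hessian at the origin is H = [[-10, 0, -10], [0, -8, 4], [-10, 4, -14]].
Applying the same elementary operations to the rows and columns of H produces a congruent diagonal matrix with entries -10, -8, -2.
So there are 3 negative pivots.
H is negative definite, so the origin is a strict local maximum.

local maximum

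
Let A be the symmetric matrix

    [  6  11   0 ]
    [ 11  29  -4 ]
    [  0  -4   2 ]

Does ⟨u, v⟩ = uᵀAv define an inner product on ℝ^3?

yes

Leading principal minors: Δ_1 = 6, Δ_2 = 53, Δ_3 = 10.
All leading principal minors are positive, so by Sylvester's criterion Q is positive definite.
⟨·,·⟩ is an inner product exactly when A is positive definite.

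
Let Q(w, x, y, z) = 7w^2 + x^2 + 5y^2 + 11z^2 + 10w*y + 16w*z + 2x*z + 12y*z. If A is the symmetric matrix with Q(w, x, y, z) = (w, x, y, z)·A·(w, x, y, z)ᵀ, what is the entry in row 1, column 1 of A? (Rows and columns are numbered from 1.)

7

The coefficient of w^2 in Q is 7, and that is exactly A[1,1].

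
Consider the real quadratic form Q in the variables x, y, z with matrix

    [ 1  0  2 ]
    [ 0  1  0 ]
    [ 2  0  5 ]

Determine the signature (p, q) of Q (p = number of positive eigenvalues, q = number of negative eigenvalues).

Congruent diagonalization of A (simultaneous row and column reduction) yields pivots 1, 1, 1.
So there are 3 positive pivots.

(3, 0)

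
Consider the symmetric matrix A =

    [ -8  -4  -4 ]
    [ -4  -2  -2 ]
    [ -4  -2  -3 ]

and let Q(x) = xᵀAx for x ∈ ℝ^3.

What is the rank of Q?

2

Congruent diagonalization of A (simultaneous row and column reduction) yields pivots -8, 0, -1.
That gives 2 negative, 1 zero pivots.
The rank is the number of nonzero pivots: 2.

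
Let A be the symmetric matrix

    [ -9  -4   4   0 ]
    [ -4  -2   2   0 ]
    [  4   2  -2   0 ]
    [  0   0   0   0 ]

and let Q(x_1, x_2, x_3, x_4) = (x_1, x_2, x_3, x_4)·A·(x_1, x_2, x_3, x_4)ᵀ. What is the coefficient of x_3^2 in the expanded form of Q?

The coefficient of x_3^2 is the diagonal entry A[3,3] = -2.

-2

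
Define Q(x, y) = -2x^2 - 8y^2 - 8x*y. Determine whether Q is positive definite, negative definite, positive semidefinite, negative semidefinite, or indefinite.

negative semidefinite

The symmetric matrix of Q is [[-2, -4], [-4, -8]].
For the 2×2 matrix [[-2, -4], [-4, -8]]: det = -2·-8 − (-4)² = 0, trace = -10.
det = 0 so one eigenvalue is zero; the form is semidefinite with the sign of the trace.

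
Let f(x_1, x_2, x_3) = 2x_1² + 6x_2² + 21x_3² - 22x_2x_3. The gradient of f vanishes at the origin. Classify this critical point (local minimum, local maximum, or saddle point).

local minimum

The Hessian at the origin is H = [[4, 0, 0], [0, 12, -22], [0, -22, 42]].
An LDLᵀ factorisation of H has diagonal entries 4, 12, 5/3.
Counting signs: 3 positive.
H is positive definite, so the origin is a strict local minimum.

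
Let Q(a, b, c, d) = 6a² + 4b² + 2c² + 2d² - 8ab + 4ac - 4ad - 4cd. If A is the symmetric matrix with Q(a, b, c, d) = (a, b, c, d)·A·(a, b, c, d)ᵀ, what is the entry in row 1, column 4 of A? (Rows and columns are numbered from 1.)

-2

The coefficient of a·d in Q is -4. For a symmetric A this equals A[1,4] + A[4,1] = 2·A[1,4].
So A[1,4] = -4/2 = -2.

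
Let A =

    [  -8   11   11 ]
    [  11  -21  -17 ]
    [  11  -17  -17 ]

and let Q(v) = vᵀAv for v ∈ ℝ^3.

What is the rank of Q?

3

An LDLᵀ factorisation of A has diagonal entries -8, -47/8, -60/47.
That gives 3 negative pivots.
The rank is the number of nonzero pivots: 3.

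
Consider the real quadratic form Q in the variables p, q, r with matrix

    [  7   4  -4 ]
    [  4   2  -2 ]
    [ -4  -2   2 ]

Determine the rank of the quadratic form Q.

Symmetric row and column elimination reduces A to a congruent diagonal form with pivots 7, -2/7, 0.
That gives 1 positive, 1 negative, 1 zero pivots.
The rank is the number of nonzero pivots: 2.

2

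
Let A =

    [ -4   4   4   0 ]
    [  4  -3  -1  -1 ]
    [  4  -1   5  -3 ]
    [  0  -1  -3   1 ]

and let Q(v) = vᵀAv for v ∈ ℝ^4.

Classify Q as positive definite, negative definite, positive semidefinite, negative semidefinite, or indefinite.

Applying the same elementary operations to the rows and columns of A produces a congruent diagonal matrix with entries -4, 1, 0, 0.
That gives 1 positive, 1 negative, 2 zero pivots.
Hence Q is indefinite.

indefinite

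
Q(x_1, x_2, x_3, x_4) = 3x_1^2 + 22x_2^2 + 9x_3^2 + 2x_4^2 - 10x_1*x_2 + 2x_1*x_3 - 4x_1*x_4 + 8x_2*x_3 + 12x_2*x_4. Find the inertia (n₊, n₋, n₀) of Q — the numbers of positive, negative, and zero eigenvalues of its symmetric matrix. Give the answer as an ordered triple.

Write A = [[3, -5, 1, -2], [-5, 22, 4, 6], [1, 4, 9, 0], [-2, 6, 0, 2]].
Row-reducing A symmetrically gives the diagonal entries 3, 41/3, 259/41, 30/259.
Counting signs: 4 positive.

(4, 0, 0)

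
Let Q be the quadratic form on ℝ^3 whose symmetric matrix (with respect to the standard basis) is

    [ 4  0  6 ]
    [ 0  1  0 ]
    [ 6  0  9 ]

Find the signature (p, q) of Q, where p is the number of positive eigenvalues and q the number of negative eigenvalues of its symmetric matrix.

Applying the same elementary operations to the rows and columns of A produces a congruent diagonal matrix with entries 4, 1, 0.
That gives 2 positive, 1 zero pivots.

(2, 0)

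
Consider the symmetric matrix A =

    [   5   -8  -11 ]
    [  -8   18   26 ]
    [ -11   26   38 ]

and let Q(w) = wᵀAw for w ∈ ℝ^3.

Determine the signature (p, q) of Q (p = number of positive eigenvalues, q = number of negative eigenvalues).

(3, 0)

Applying the same elementary operations to the rows and columns of A produces a congruent diagonal matrix with entries 5, 26/5, 3/13.
Counting signs: 3 positive.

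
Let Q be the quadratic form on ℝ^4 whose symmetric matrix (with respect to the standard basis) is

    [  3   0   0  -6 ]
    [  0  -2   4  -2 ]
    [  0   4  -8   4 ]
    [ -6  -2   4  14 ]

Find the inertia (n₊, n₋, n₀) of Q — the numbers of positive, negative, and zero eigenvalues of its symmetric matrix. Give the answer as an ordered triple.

(2, 1, 1)

Applying the same elementary operations to the rows and columns of A produces a congruent diagonal matrix with entries 3, -2, 0, 4.
So there are 2 positive, 1 negative, 1 zero pivots.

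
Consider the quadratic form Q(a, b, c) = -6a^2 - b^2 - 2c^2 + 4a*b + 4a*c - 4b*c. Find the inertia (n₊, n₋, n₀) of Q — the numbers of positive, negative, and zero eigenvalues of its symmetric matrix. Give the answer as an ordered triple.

(1, 2, 0)

The symmetric matrix is A = [[-6, 2, 2], [2, -1, -2], [2, -2, -2]].
Row-reducing A symmetrically gives the diagonal entries -6, -1/3, 4.
So there are 1 positive, 2 negative pivots.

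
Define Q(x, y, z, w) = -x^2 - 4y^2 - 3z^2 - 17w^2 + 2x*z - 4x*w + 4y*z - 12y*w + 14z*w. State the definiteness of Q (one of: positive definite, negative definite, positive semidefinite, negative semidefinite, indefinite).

The symmetric matrix is A = [[-1, 0, 1, -2], [0, -4, 2, -6], [1, 2, -3, 7], [-2, -6, 7, -17]].
Congruent diagonalization of A (simultaneous row and column reduction) yields pivots -1, -4, -1, 0.
That gives 3 negative, 1 zero pivots.
Hence Q is negative semidefinite.

negative semidefinite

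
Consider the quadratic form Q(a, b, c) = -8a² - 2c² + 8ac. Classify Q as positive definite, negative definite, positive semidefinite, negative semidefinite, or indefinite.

The associated matrix is A = [[-8, 0, 4], [0, 0, 0], [4, 0, -2]].
Row-reducing A symmetrically gives the diagonal entries -8, 0, 0.
Counting signs: 1 negative, 2 zero.
Hence Q is negative semidefinite.

negative semidefinite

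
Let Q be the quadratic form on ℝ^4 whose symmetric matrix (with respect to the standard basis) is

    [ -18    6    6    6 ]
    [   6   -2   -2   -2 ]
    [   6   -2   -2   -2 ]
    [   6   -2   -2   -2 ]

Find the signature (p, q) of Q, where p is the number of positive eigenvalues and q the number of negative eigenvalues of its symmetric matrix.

Symmetric row and column elimination reduces A to a congruent diagonal form with pivots -18, 0, 0, 0.
So there are 1 negative, 3 zero pivots.

(0, 1)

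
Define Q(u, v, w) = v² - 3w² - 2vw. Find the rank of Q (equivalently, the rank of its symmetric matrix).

The associated matrix is A = [[0, 0, 0], [0, 1, -1], [0, -1, -3]].
Applying the same elementary operations to the rows and columns of A produces a congruent diagonal matrix with entries 0, 1, -4.
So there are 1 positive, 1 negative, 1 zero pivots.
The rank is the number of nonzero pivots: 2.

2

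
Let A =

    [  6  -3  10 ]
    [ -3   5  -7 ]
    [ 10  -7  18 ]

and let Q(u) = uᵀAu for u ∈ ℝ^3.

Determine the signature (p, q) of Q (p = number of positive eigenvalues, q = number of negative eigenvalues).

Row-reducing A symmetrically gives the diagonal entries 6, 7/2, 4/21.
That gives 3 positive pivots.

(3, 0)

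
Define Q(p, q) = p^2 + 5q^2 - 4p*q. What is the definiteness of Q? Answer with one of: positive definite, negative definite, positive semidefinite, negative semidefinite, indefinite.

Write A = [[1, -2], [-2, 5]].
Applying the same elementary operations to the rows and columns of A produces a congruent diagonal matrix with entries 1, 1.
So there are 2 positive pivots.
Hence Q is positive definite.

positive definite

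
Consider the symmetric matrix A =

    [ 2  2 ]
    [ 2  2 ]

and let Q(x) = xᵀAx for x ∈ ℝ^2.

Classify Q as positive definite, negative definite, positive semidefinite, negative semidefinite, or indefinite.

positive semidefinite

Row-reducing A symmetrically gives the diagonal entries 2, 0.
So there are 1 positive, 1 zero pivots.
Hence Q is positive semidefinite.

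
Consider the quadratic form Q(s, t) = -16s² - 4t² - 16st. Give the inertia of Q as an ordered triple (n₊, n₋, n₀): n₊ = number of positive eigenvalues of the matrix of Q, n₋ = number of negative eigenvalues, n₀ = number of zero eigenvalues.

(0, 1, 1)

Write A = [[-16, -8], [-8, -4]].
Applying the same elementary operations to the rows and columns of A produces a congruent diagonal matrix with entries -16, 0.
So there are 1 negative, 1 zero pivots.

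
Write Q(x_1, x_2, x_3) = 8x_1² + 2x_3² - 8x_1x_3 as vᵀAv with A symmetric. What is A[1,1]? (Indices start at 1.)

8

The coefficient of x_1² in Q is 8, and that is exactly A[1,1].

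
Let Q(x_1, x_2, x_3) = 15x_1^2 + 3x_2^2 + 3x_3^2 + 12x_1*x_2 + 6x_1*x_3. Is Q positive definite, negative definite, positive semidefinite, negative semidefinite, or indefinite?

The symmetric matrix is A = [[15, 6, 3], [6, 3, 0], [3, 0, 3]].
Applying the same elementary operations to the rows and columns of A produces a congruent diagonal matrix with entries 15, 3/5, 0.
So there are 2 positive, 1 zero pivots.
Hence Q is positive semidefinite.

positive semidefinite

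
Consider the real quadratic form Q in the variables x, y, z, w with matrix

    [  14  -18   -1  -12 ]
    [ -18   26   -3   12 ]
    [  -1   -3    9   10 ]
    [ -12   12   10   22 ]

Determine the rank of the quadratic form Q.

4

Row-reducing A symmetrically gives the diagonal entries 14, 20/7, 5/2, 6/5.
So there are 4 positive pivots.
The rank is the number of nonzero pivots: 4.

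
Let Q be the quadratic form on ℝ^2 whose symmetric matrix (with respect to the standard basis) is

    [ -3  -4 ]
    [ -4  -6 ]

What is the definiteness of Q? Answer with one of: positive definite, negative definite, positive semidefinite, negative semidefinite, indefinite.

For the 2×2 matrix [[-3, -4], [-4, -6]]: det = -3·-6 − (-4)² = 2, trace = -9.
det > 0 so both eigenvalues share the sign of the trace; trace = -9 < 0 ⇒ both negative.

negative definite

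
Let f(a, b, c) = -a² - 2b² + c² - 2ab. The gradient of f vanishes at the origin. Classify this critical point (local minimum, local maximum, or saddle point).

saddle point

The Hessian at the origin is H = [[-2, -2, 0], [-2, -4, 0], [0, 0, 2]].
Applying the same elementary operations to the rows and columns of H produces a congruent diagonal matrix with entries -2, -2, 2.
That gives 1 positive, 2 negative pivots.
H is indefinite, so the origin is a saddle point.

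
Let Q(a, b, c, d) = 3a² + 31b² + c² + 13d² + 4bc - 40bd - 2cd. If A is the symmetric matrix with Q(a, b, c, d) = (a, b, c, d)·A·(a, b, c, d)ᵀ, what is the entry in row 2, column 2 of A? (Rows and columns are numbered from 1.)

The coefficient of b² in Q is 31, and that is exactly A[2,2].

31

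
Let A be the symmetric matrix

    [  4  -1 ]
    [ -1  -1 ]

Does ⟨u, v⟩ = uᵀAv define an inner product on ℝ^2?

Congruent diagonalization of A (simultaneous row and column reduction) yields pivots 4, -5/4.
So there are 1 positive, 1 negative pivots.
Hence Q is indefinite.
⟨·,·⟩ is an inner product exactly when A is positive definite.

no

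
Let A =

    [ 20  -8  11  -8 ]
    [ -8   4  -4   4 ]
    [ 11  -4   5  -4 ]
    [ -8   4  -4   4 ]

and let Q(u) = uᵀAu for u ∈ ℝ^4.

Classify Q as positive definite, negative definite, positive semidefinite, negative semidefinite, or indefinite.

indefinite

Congruent diagonalization of A (simultaneous row and column reduction) yields pivots 20, 4/5, -5/4, 0.
Counting signs: 2 positive, 1 negative, 1 zero.
Hence Q is indefinite.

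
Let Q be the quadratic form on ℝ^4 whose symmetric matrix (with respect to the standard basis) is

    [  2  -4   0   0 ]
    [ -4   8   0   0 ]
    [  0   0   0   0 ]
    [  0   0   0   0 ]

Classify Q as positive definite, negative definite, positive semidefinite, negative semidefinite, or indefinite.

positive semidefinite

Applying the same elementary operations to the rows and columns of A produces a congruent diagonal matrix with entries 2, 0, 0, 0.
That gives 1 positive, 3 zero pivots.
Hence Q is positive semidefinite.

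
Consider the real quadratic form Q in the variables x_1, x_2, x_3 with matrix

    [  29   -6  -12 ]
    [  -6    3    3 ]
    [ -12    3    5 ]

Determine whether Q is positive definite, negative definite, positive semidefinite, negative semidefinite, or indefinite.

indefinite

Congruent diagonalization of A (simultaneous row and column reduction) yields pivots 29, 51/29, -2/17.
That gives 2 positive, 1 negative pivots.
Hence Q is indefinite.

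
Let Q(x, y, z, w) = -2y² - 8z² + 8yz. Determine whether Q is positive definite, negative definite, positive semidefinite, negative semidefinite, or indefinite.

The symmetric matrix is A = [[0, 0, 0, 0], [0, -2, 4, 0], [0, 4, -8, 0], [0, 0, 0, 0]].
Congruent diagonalization of A (simultaneous row and column reduction) yields pivots 0, -2, 0, 0.
Counting signs: 1 negative, 3 zero.
Hence Q is negative semidefinite.

negative semidefinite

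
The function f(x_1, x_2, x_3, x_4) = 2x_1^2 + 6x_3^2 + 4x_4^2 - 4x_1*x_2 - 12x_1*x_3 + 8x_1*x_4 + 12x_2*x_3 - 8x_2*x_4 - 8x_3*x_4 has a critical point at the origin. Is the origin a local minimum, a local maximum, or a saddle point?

saddle point

The Hessian at the origin is H = [[4, -4, -12, 8], [-4, 0, 12, -8], [-12, 12, 12, -8], [8, -8, -8, 8]].
Row-reducing H symmetrically gives the diagonal entries 4, -4, -24, 8/3.
That gives 2 positive, 2 negative pivots.
H is indefinite, so the origin is a saddle point.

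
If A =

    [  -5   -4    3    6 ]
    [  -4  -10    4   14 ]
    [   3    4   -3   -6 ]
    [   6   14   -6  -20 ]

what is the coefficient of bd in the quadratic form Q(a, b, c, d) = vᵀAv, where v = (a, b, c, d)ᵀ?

28

The coefficient of bd is A[2,4] + A[4,2] = 2·14 = 28.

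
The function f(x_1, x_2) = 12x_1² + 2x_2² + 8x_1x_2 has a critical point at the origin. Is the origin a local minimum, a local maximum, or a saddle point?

The Hessian at the origin is H = [[24, 8], [8, 4]].
det H = 24·4 − (8)² = 32 > 0 and H[1,1] = 24 > 0, so H is positive definite.
Therefore the origin is a local minimum.

local minimum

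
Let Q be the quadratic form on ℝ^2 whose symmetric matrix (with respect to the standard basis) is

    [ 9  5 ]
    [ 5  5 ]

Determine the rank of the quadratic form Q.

2

Symmetric row and column elimination reduces A to a congruent diagonal form with pivots 9, 20/9.
That gives 2 positive pivots.
The rank is the number of nonzero pivots: 2.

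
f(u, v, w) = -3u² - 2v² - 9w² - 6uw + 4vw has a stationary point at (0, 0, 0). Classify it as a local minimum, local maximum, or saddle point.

local maximum

The Hessian at the origin is H = [[-6, 0, -6], [0, -4, 4], [-6, 4, -18]].
Applying the same elementary operations to the rows and columns of H produces a congruent diagonal matrix with entries -6, -4, -8.
Counting signs: 3 negative.
H is negative definite, so the origin is a strict local maximum.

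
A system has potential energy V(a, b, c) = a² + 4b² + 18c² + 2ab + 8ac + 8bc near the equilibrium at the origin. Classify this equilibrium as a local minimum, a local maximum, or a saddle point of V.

local minimum

The Hessian at the origin is H = [[2, 2, 8], [2, 8, 8], [8, 8, 36]].
Applying the same elementary operations to the rows and columns of H produces a congruent diagonal matrix with entries 2, 6, 4.
Counting signs: 3 positive.
H is positive definite, so the origin is a strict local minimum.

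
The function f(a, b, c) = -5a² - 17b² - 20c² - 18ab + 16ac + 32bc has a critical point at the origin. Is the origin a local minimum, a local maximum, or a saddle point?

The Hessian at the origin is H = [[-10, -18, 16], [-18, -34, 32], [16, 32, -40]].
An LDLᵀ factorisation of H has diagonal entries -10, -8/5, -8.
That gives 3 negative pivots.
H is negative definite, so the origin is a strict local maximum.

local maximum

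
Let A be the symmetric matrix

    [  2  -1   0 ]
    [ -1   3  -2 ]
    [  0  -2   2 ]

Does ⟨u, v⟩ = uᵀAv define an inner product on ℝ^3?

Leading principal minors: Δ_1 = 2, Δ_2 = 5, Δ_3 = 2.
All leading principal minors are positive, so by Sylvester's criterion Q is positive definite.
⟨·,·⟩ is an inner product exactly when A is positive definite.

yes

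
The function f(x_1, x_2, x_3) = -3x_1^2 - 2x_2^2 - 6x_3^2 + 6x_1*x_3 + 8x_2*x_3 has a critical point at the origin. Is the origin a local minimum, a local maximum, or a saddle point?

saddle point

The Hessian at the origin is H = [[-6, 0, 6], [0, -4, 8], [6, 8, -12]].
Row-reducing H symmetrically gives the diagonal entries -6, -4, 10.
Counting signs: 1 positive, 2 negative.
H is indefinite, so the origin is a saddle point.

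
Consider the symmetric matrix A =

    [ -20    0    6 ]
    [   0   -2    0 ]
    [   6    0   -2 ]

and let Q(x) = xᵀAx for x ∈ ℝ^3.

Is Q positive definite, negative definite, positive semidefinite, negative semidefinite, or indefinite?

Leading principal minors: Δ_1 = -20, Δ_2 = 40, Δ_3 = -8.
The signs alternate starting with Δ_1 < 0, so by Sylvester's criterion Q is negative definite.

negative definite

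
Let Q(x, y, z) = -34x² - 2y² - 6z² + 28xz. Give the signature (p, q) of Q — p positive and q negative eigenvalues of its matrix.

(0, 3)

The associated matrix is A = [[-34, 0, 14], [0, -2, 0], [14, 0, -6]].
Row-reducing A symmetrically gives the diagonal entries -34, -2, -4/17.
Counting signs: 3 negative.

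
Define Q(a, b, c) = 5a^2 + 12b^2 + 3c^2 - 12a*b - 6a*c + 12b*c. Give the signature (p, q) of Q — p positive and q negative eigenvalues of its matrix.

(2, 0)

Write A = [[5, -6, -3], [-6, 12, 6], [-3, 6, 3]].
Applying the same elementary operations to the rows and columns of A produces a congruent diagonal matrix with entries 5, 24/5, 0.
Counting signs: 2 positive, 1 zero.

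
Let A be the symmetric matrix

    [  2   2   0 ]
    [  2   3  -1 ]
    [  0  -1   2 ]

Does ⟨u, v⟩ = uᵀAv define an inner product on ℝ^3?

yes

Applying the same elementary operations to the rows and columns of A produces a congruent diagonal matrix with entries 2, 1, 1.
Counting signs: 3 positive.
Hence Q is positive definite.
⟨·,·⟩ is an inner product exactly when A is positive definite.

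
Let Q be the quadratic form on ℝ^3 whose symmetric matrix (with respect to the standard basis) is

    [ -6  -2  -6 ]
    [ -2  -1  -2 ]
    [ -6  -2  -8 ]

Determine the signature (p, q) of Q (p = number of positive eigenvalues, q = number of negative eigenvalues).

Symmetric row and column elimination reduces A to a congruent diagonal form with pivots -6, -1/3, -2.
So there are 3 negative pivots.

(0, 3)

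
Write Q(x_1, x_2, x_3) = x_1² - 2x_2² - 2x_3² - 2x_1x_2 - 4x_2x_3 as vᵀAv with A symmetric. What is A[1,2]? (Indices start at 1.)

-1

The coefficient of x_1·x_2 in Q is -2. For a symmetric A this equals A[1,2] + A[2,1] = 2·A[1,2].
So A[1,2] = -2/2 = -1.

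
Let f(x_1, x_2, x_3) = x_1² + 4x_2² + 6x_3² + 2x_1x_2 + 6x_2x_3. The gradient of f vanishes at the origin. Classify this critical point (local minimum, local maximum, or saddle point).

local minimum

The Hessian at the origin is H = [[2, 2, 0], [2, 8, 6], [0, 6, 12]].
Row-reducing H symmetrically gives the diagonal entries 2, 6, 6.
That gives 3 positive pivots.
H is positive definite, so the origin is a strict local minimum.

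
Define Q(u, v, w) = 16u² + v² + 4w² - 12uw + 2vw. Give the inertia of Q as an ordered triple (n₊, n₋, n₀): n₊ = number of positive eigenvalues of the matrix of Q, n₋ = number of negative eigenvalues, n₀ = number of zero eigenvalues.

(3, 0, 0)

The symmetric matrix is A = [[16, 0, -6], [0, 1, 1], [-6, 1, 4]].
Congruent diagonalization of A (simultaneous row and column reduction) yields pivots 16, 1, 3/4.
So there are 3 positive pivots.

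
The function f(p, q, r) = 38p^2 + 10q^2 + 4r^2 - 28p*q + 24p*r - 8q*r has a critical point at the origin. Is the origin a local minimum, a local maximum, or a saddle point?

local minimum

The Hessian at the origin is H = [[76, -28, 24], [-28, 20, -8], [24, -8, 8]].
Row-reducing H symmetrically gives the diagonal entries 76, 184/19, 8/23.
That gives 3 positive pivots.
H is positive definite, so the origin is a strict local minimum.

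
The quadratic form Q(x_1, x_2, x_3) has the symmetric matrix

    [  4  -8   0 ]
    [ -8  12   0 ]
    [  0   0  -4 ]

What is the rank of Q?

Row-reducing A symmetrically gives the diagonal entries 4, -4, -4.
So there are 1 positive, 2 negative pivots.
The rank is the number of nonzero pivots: 3.

3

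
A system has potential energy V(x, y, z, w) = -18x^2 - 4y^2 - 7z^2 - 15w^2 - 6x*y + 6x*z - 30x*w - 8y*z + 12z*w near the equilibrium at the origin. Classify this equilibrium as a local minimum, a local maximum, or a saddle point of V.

local maximum

The Hessian at the origin is H = [[-36, -6, 6, -30], [-6, -8, -8, 0], [6, -8, -14, 12], [-30, 0, 12, -30]].
Row-reducing H symmetrically gives the diagonal entries -36, -7, -10/7, -6/5.
That gives 4 negative pivots.
H is negative definite, so the origin is a strict local maximum.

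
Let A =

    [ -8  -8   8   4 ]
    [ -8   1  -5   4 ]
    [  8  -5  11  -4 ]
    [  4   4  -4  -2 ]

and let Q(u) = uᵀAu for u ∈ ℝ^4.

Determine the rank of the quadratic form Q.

3

Row-reducing A symmetrically gives the diagonal entries -8, 9, 2/9, 0.
That gives 2 positive, 1 negative, 1 zero pivots.
The rank is the number of nonzero pivots: 3.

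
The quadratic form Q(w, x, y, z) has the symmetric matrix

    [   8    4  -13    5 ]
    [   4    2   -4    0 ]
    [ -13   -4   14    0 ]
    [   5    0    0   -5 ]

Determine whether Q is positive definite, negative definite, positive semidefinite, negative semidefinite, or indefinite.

A is congruent to a diagonal matrix with 3 positive, 1 negative and 0 zero entries, so Q is indefinite.

indefinite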